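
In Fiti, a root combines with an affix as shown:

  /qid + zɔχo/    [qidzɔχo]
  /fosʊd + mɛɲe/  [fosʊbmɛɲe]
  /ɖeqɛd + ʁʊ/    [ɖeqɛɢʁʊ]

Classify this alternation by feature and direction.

Comparing underlying and surface forms, /d/ → [b] is the alternation; the neighbouring /m/ is constant.
/d/ is alveolar while /m/ is bilabial; the output [b] is bilabial, matching the trigger — so the feature that spreads is place.
Manner and voice are unchanged, so the assimilation is partial, not total.
The other alternating form patterns the same way: /d/ → [ɢ] before /ʁ/ (alveolar → uvular, matching uvular) — only place changes, and always toward the following segment.
Nothing changes in [qidzɔχo]: there the adjacent consonants already agree in place (/d/ and /z/ are both alveolar), so this form is consistent with the same rule.
Since the segment that changes precedes the conditioning segment, the assimilation is regressive.

regressive place assimilation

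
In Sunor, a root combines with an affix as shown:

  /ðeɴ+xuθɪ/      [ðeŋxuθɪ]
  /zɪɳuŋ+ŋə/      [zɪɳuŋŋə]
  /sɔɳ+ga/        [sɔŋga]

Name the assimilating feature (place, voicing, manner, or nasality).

Comparing underlying and surface forms, /ɴ/ → [ŋ] is the alternation; the neighbouring /x/ is constant.
The change uvular → velar matches the place of the following /x/, identifying this as place assimilation.
The same holds elsewhere in the data: /ɳ/ → [ŋ] before /g/ (retroflex → velar, matching velar) — only place changes, and always toward the following segment.
No alternation appears in [zɪɳuŋŋə]: there the adjacent consonants already agree in place (/ŋ/ and /ŋ/ are both velar), so this form is consistent with the same rule.

place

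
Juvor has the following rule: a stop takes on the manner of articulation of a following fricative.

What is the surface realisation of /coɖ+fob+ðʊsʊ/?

[coʐfoβðʊsʊ]

/ɖ/ is a voiced retroflex stop. The following trigger /f/ is a fricative, so /ɖ/ must become a fricative as well.
A voiced retroflex fricative is [ʐ], so the surface segment is [ʐ].
The same rule applies at the second boundary: /b/ → [β] next to /ð/.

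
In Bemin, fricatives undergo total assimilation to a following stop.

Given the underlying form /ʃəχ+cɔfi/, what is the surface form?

/χ/ is the segment targeted by the rule; it sits immediately before /c/, so it assimilates completely and surfaces as [c].

[ʃəccɔfi]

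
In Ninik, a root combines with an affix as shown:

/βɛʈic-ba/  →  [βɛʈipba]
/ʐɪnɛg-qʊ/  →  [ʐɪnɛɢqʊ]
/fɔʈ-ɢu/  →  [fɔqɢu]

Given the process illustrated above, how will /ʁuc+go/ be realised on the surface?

The data show regressive place assimilation: /c/ → [p] before /b/; /g/ → [ɢ] before /q/; /ʈ/ → [q] before /ɢ/. In each pair only place changes, matching the following consonant, while manner and voice stay constant.
/c/ is a voiceless palatal stop. The following trigger /g/ is velar, so /c/ must become velar as well.
The voiceless velar stop is [k], so /c/ → [k].

[ʁukgo]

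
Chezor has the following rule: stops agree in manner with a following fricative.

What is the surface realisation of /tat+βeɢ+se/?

[tasβeʁse]

/t/ is a voiceless alveolar stop. The following trigger /β/ is a fricative, so /t/ must become a fricative as well.
Changing only its manner to fricative gives [s] — the voiceless alveolar fricative.
The same rule applies at the second boundary: /ɢ/ → [ʁ] next to /s/.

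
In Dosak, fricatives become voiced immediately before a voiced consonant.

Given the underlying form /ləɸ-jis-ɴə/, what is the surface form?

[ləβjizɴə]

The rule targets /ɸ/ (voiceless bilabial fricative), which sits before the trigger /j/ (voiced).
The voiced bilabial fricative is [β], so /ɸ/ → [β].
At the second juncture, /s/ likewise becomes [z] adjacent to /ɴ/.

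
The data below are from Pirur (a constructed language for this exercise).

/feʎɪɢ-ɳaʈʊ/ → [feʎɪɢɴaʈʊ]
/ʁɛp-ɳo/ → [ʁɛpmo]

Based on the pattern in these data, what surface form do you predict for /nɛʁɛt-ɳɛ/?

[nɛʁɛtnɛ]

The data show progressive place assimilation: /ɳ/ → [ɴ] after /ɢ/; /ɳ/ → [m] after /p/. In each pair only place changes, matching the preceding consonant, while manner and voice stay constant.
/ɳ/ is a voiced retroflex nasal. The preceding trigger /t/ is alveolar, so /ɳ/ must become alveolar as well.
Changing only its place to alveolar gives [n] — the voiced alveolar nasal.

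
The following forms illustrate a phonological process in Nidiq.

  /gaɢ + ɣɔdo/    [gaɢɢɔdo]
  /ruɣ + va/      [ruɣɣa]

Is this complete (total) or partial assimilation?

The segment that alternates is /ɣ/, which surfaces as [ɢ] when adjacent to /ɢ/.
The output [ɢ] is identical to the trigger /ɢ/ — every feature (place, manner, voicing) has been copied — so this is total assimilation.
The remaining alternation confirms this: /v/ → [ɣ] after /ɣ/ — in each case the output is a copy of the preceding consonant.

total assimilation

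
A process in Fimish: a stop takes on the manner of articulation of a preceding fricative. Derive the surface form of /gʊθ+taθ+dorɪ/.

[gʊθsaθzorɪ]

/t/ is a voiceless alveolar stop. The preceding trigger /θ/ is a fricative, so /t/ must become a fricative as well.
The voiceless alveolar fricative is [s], so /t/ → [s].
At the second juncture, /d/ likewise becomes [z] adjacent to /θ/.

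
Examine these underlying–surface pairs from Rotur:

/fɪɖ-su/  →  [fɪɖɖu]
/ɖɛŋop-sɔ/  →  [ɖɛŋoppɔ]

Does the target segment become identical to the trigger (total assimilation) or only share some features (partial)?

total assimilation

Underlying /s/ is realised as [ɖ] next to /ɖ/; /ɖ/ itself does not change.
The output [ɖ] is identical to the trigger /ɖ/ — every feature (place, manner, voicing) has been copied — so this is total assimilation.
The remaining alternation confirms this: /s/ → [p] after /p/ — in each case the output is a copy of the preceding consonant.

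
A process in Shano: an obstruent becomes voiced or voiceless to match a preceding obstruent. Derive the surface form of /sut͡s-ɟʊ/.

/ɟ/ is a voiced palatal stop. The preceding trigger /t͡s/ is voiceless, so /ɟ/ must become voiceless as well.
The voiceless palatal stop is [c], so /ɟ/ → [c].

[sut͡scʊ]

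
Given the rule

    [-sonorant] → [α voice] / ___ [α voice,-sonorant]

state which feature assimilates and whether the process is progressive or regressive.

regressive voicing assimilation

The shared variable α links the value of [voice] on the target to the same value on the neighbouring segment, so voicing is the feature that assimilates.
Since the environment is written after the underscore, the trigger follows the target; the direction is regressive.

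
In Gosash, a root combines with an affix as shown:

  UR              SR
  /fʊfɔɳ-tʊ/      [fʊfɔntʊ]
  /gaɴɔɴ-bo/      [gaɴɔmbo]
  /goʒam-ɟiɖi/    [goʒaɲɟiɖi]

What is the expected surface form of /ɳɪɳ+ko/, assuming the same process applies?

[ɳɪŋko]

The data show regressive place assimilation: /ɳ/ → [n] before /t/; /ɴ/ → [m] before /b/; /m/ → [ɲ] before /ɟ/. In each pair only place changes, matching the following consonant, while manner and voice stay constant.
/ɳ/ is a voiced retroflex nasal. The following trigger /k/ is velar, so /ɳ/ must become velar as well.
Changing only its place to velar gives [ŋ] — the voiced velar nasal.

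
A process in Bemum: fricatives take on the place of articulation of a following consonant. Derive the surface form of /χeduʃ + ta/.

/ʃ/ is a voiceless postalveolar fricative. The following trigger /t/ is alveolar, so /ʃ/ must become alveolar as well.
Changing only its place to alveolar gives [s] — the voiceless alveolar fricative.

[χedusta]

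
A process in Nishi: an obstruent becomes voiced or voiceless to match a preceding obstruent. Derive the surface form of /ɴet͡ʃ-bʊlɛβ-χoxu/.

/b/ is a voiced bilabial stop. The preceding trigger /t͡ʃ/ is voiceless, so /b/ must become voiceless as well.
The voiceless bilabial stop is [p], so /b/ → [p].
The same rule applies at the second boundary: /χ/ → [ʁ] next to /β/.

[ɴet͡ʃpʊlɛβʁoxu]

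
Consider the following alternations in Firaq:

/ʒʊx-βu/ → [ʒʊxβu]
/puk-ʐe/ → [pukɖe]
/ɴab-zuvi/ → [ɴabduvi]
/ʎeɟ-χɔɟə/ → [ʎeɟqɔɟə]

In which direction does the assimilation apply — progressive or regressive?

The segment that alternates is /ʐ/, which surfaces as [ɖ] when adjacent to /k/.
The change fricative → stop matches the manner of the preceding /k/, identifying this as manner assimilation.
The same holds elsewhere in the data: /z/ → [d] after /b/ (fricative → stop, matching a stop); /χ/ → [q] after /ɟ/ (fricative → stop, matching a stop) — only manner changes, and always toward the preceding segment.
No alternation appears in [ʒʊxβu]: there the adjacent consonants already agree in manner (/β/ and /x/ are both fricatives), so this form is consistent with the same rule.
The trigger is the preceding segment, so the direction is progressive (perseverative).

progressive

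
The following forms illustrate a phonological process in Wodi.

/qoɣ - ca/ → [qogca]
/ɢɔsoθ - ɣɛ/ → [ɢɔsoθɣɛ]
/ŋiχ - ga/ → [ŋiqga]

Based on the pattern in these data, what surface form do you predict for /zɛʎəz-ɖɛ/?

The data show regressive manner assimilation: /ɣ/ → [g] before /c/; /χ/ → [q] before /g/. In each pair only manner changes, matching the following consonant, while place and voice stay constant.
No alternation appears in [ɢɔsoθɣɛ]: there the adjacent consonants already agree in manner (/θ/ and /ɣ/ are both fricatives), so this form is consistent with the same rule.
/z/ is a voiced alveolar fricative. The following trigger /ɖ/ is a stop, so /z/ must become a stop as well.
A voiced alveolar stop is [d], so the surface segment is [d].

[zɛʎədɖɛ]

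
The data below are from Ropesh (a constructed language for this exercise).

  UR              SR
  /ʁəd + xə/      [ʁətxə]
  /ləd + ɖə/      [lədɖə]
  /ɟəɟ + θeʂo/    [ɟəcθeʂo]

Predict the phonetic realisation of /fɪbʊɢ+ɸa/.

The data show regressive voicing assimilation: /d/ → [t] before /x/; /ɟ/ → [c] before /θ/. In each pair only voicing changes, matching the following consonant, while place and manner stay constant.
Nothing changes in [lədɖə]: there the adjacent consonants already agree in voicing (/d/ and /ɖ/ are both voiced), so this form is consistent with the same rule.
/ɢ/ is a voiced uvular stop. The following trigger /ɸ/ is voiceless, so /ɢ/ must become voiceless as well.
The voiceless uvular stop is [q], so /ɢ/ → [q].

[fɪbʊqɸa]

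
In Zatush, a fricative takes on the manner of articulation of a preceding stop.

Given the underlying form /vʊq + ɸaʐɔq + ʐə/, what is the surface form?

/ɸ/ is a voiceless bilabial fricative. The preceding trigger /q/ is a stop, so /ɸ/ must become a stop as well.
Changing only its manner to stop gives [p] — the voiceless bilabial stop.
At the second juncture, /ʐ/ likewise becomes [ɖ] adjacent to /q/.

[vʊqpaʐɔqɖə]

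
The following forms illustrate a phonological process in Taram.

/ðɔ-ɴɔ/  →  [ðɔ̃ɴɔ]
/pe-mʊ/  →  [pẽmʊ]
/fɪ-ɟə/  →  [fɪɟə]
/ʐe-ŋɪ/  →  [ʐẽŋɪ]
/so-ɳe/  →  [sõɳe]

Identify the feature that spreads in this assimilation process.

The vowel /ɔ/ surfaces as nasalised [ɔ̃] next to the following nasal /ɴ/ — it has acquired the [+nasal] feature of its neighbour.
The other forms show the same pattern: /e/ → [ẽ] before /m/; /e/ → [ẽ] before /ŋ/; /o/ → [õ] before /ɳ/ — each time a vowel is nasalised next to a following nasal.
No change occurs in [fɪɟə] because the vowel at the boundary is adjacent to an oral consonant, not a nasal (/ɪ/ next to /ɟ/).

nasality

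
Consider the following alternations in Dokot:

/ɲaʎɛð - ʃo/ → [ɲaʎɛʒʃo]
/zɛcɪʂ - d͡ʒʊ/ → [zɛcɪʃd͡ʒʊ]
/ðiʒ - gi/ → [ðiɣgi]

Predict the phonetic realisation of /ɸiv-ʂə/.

[ɸiʐʂə]

The data show regressive place assimilation: /ð/ → [ʒ] before /ʃ/; /ʂ/ → [ʃ] before /d͡ʒ/; /ʒ/ → [ɣ] before /g/. In each pair only place changes, matching the following consonant, while manner and voice stay constant.
The rule targets /v/ (voiced labiodental fricative), which sits before the trigger /ʂ/ (retroflex).
Changing only its place to retroflex gives [ʐ] — the voiced retroflex fricative.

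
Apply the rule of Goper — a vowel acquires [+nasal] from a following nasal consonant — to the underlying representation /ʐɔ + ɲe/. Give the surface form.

[ʐɔ̃ɲe]

/ɔ/ sits next to the nasal /ɲ/ and is therefore nasalised to [ɔ̃].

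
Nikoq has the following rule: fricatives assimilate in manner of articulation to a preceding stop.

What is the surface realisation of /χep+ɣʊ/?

[χepgʊ]

/ɣ/ is a voiced velar fricative. The preceding trigger /p/ is a stop, so /ɣ/ must become a stop as well.
The voiced velar stop is [g], so /ɣ/ → [g].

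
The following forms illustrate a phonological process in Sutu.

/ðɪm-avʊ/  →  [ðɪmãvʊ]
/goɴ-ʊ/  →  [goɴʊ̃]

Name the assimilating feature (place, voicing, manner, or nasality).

nasality

The vowel /a/ surfaces as nasalised [ã] next to the preceding nasal /m/ — it has acquired the [+nasal] feature of its neighbour.
The other form shows the same pattern: /ʊ/ → [ʊ̃] after /ɴ/ — each time a vowel is nasalised next to a preceding nasal.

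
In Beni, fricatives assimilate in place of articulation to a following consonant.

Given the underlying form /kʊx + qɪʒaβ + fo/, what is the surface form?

[kʊχqɪʒavfo]

/x/ is a voiceless velar fricative. The following trigger /q/ is uvular, so /x/ must become uvular as well.
A voiceless uvular fricative is [χ], so the surface segment is [χ].
At the second juncture, /β/ likewise becomes [v] adjacent to /f/.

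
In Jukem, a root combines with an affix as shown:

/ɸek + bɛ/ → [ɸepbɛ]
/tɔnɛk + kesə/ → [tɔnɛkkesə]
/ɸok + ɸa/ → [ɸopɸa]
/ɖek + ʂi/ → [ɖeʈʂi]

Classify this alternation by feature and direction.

regressive place assimilation

Underlying /k/ is realised as [p] next to /b/; /b/ itself does not change.
/k/ is velar while /b/ is bilabial; the output [p] is bilabial, matching the trigger — so the feature that spreads is place.
Manner and voice are unchanged, so the assimilation is partial, not total.
Checking the remaining alternations: /k/ → [p] before /ɸ/ (velar → bilabial, matching bilabial); /k/ → [ʈ] before /ʂ/ (velar → retroflex, matching retroflex) — only place changes, and always toward the following segment.
No alternation appears in [tɔnɛkkesə]: there the adjacent consonants already agree in place (/k/ and /k/ are both velar), so this form is consistent with the same rule.
The trigger is the following segment, so the direction is regressive (anticipatory).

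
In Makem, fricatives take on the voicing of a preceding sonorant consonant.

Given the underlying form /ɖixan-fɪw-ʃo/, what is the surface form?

[ɖixanvɪwʒo]

/f/ is a voiceless labiodental fricative. The preceding trigger /n/ is voiced, so /f/ must become voiced as well.
A voiced labiodental fricative is [v], so the surface segment is [v].
At the second juncture, /ʃ/ likewise becomes [ʒ] adjacent to /w/.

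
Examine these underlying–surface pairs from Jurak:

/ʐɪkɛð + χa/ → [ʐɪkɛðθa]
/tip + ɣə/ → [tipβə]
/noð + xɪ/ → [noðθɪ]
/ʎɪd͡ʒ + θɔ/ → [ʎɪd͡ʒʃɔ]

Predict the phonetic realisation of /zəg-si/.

The data show progressive place assimilation: /χ/ → [θ] after /ð/; /ɣ/ → [β] after /p/; /x/ → [θ] after /ð/; /θ/ → [ʃ] after /d͡ʒ/. In each pair only place changes, matching the preceding consonant, while manner and voice stay constant.
The rule targets /s/ (voiceless alveolar fricative), which sits after the trigger /g/ (velar).
Changing only its place to velar gives [x] — the voiceless velar fricative.

[zəgxi]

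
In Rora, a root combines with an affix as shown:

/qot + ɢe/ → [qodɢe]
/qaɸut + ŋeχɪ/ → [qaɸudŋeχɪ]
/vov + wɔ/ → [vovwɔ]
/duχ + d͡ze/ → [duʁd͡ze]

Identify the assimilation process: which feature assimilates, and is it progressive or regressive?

regressive voicing assimilation

Underlying /t/ is realised as [d] next to /ɢ/; /ɢ/ itself does not change.
The change voiceless → voiced matches the voicing of the following /ɢ/, identifying this as voicing assimilation.
Place and manner are unchanged, so the assimilation is partial, not total.
The same holds elsewhere in the data: /t/ → [d] before /ŋ/ (voiceless → voiced, matching voiced); /χ/ → [ʁ] before /d͡z/ (voiceless → voiced, matching voiced) — only voicing changes, and always toward the following segment.
No alternation appears in [vovwɔ]: there the adjacent consonants already agree in voicing (/v/ and /w/ are both voiced), so this form is consistent with the same rule.
The trigger is the following segment, so the direction is regressive (anticipatory).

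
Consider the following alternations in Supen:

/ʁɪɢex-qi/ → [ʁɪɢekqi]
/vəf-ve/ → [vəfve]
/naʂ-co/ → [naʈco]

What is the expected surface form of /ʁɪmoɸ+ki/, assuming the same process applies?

[ʁɪmopki]

The data show regressive manner assimilation: /x/ → [k] before /q/; /ʂ/ → [ʈ] before /c/. In each pair only manner changes, matching the following consonant, while place and voice stay constant.
Nothing changes in [vəfve]: there the adjacent consonants already agree in manner (/f/ and /v/ are both fricatives), so this form is consistent with the same rule.
/ɸ/ is a voiceless bilabial fricative. The following trigger /k/ is a stop, so /ɸ/ must become a stop as well.
A voiceless bilabial stop is [p], so the surface segment is [p].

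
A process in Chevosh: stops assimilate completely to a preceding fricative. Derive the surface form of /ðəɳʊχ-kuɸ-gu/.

/k/ is the segment targeted by the rule; it sits immediately after /χ/, so it assimilates completely and surfaces as [χ].
The same rule applies at the second boundary: /g/ → [ɸ] next to /ɸ/.

[ðəɳʊχχuɸɸu]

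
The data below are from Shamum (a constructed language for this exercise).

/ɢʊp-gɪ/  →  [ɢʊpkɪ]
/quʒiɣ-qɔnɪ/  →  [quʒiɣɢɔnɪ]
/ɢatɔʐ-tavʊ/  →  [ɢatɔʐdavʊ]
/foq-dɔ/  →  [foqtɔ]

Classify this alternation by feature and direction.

Underlying /g/ is realised as [k] next to /p/; /p/ itself does not change.
The change voiced → voiceless matches the voicing of the preceding /p/, identifying this as voicing assimilation.
Place and manner are unchanged, so the assimilation is partial, not total.
The other alternating forms pattern the same way: /q/ → [ɢ] after /ɣ/ (voiceless → voiced, matching voiced); /t/ → [d] after /ʐ/ (voiceless → voiced, matching voiced); /d/ → [t] after /q/ (voiced → voiceless, matching voiceless) — only voicing changes, and always toward the preceding segment.
The trigger is the preceding segment, so the direction is progressive (perseverative).

progressive voicing assimilation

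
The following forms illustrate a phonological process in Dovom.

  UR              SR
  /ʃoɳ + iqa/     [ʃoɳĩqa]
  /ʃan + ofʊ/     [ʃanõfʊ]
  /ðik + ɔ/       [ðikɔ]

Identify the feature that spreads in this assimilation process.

nasality

The vowel /i/ surfaces as nasalised [ĩ] next to the preceding nasal /ɳ/ — it has acquired the [+nasal] feature of its neighbour.
The other form shows the same pattern: /o/ → [õ] after /n/ — each time a vowel is nasalised next to a preceding nasal.
No change occurs in [ðikɔ] because the vowel at the boundary is adjacent to an oral consonant, not a nasal (/ɔ/ next to /k/).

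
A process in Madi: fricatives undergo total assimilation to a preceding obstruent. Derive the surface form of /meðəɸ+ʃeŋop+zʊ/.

[meðəɸɸeŋoppʊ]

/ʃ/ is the segment targeted by the rule; it sits immediately after /ɸ/, so it assimilates completely and surfaces as [ɸ].
At the second juncture, /z/ likewise becomes [p] adjacent to /p/.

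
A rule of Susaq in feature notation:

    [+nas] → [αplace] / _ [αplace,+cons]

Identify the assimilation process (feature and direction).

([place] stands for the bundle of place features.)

regressive place assimilation

The rule copies the place features (abbreviated [place]) from the environment onto the target, so the assimilating feature is place.
The conditioning segment sits to the right of the focus bar, meaning the trigger follows the segment that changes — regressive assimilation.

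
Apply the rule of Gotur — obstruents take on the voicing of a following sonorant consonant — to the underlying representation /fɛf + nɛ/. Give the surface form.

[fɛvnɛ]

/f/ is a voiceless labiodental fricative. The following trigger /n/ is voiced, so /f/ must become voiced as well.
Changing only its voicing to voiced gives [v] — the voiced labiodental fricative.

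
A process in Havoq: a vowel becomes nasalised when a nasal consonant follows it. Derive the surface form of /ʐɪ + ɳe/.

[ʐɪ̃ɳe]

The vowel /ɪ/ is adjacent to the following nasal /ɳ/, so it acquires [+nasal] and surfaces as [ɪ̃].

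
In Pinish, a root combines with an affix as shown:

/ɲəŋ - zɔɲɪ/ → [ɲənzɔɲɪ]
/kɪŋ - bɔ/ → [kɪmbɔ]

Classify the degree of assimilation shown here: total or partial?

Underlying /ŋ/ is realised as [n] next to /z/; /z/ itself does not change.
/ŋ/ is velar while /z/ is alveolar; the output [n] is alveolar, matching the trigger — so the feature that spreads is place.
Manner and voice are unchanged, so the assimilation is partial, not total.
Checking the remaining alternation: /ŋ/ → [m] before /b/ (velar → bilabial, matching bilabial) — only place changes, and always toward the following segment.

partial assimilation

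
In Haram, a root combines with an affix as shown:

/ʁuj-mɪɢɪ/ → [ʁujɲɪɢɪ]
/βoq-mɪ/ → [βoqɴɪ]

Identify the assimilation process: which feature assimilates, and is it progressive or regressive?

Comparing underlying and surface forms, /m/ → [ɲ] is the alternation; the neighbouring /j/ is constant.
The change bilabial → palatal matches the place of the preceding /j/, identifying this as place assimilation.
Manner and voice are unchanged, so the assimilation is partial, not total.
The other alternating form patterns the same way: /m/ → [ɴ] after /q/ (bilabial → uvular, matching uvular) — only place changes, and always toward the preceding segment.
Since the segment that changes follows the conditioning segment, the assimilation is progressive.

progressive place assimilation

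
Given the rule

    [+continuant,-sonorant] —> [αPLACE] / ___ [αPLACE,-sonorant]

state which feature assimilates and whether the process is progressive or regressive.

The rule copies the place features (abbreviated [PLACE]) from the environment onto the target, so the assimilating feature is place.
Since the environment is written after the underscore, the trigger follows the target; the direction is regressive.

regressive place assimilation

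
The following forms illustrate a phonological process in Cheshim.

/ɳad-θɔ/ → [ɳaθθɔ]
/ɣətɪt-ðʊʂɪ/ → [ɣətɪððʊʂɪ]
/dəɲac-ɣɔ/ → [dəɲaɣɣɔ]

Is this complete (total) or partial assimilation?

The segment that alternates is /d/, which surfaces as [θ] when adjacent to /θ/.
The output [θ] is identical to the trigger /θ/ — every feature (place, manner, voicing) has been copied — so this is total assimilation.
The other forms behave the same way: /t/ → [ð] before /ð/; /c/ → [ɣ] before /ɣ/ — in each case the output is a copy of the following consonant.

total assimilation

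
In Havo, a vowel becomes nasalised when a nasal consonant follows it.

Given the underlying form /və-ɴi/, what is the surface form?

[və̃ɴi]

The vowel /ə/ is adjacent to the following nasal /ɴ/, so it acquires [+nasal] and surfaces as [ə̃].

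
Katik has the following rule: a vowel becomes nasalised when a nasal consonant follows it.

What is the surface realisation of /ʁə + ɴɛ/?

[ʁə̃ɴɛ]

The vowel /ə/ is adjacent to the following nasal /ɴ/, so it acquires [+nasal] and surfaces as [ə̃].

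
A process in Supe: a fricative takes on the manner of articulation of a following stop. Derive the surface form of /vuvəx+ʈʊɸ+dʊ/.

/x/ is a voiceless velar fricative. The following trigger /ʈ/ is a stop, so /x/ must become a stop as well.
The voiceless velar stop is [k], so /x/ → [k].
The same rule applies at the second boundary: /ɸ/ → [p] next to /d/.

[vuvəkʈʊpdʊ]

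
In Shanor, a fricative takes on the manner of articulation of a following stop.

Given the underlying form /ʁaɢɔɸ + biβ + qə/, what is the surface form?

[ʁaɢɔpbibqə]

The rule targets /ɸ/ (voiceless bilabial fricative), which sits before the trigger /b/ (stop).
The voiceless bilabial stop is [p], so /ɸ/ → [p].
At the second juncture, /β/ likewise becomes [b] adjacent to /q/.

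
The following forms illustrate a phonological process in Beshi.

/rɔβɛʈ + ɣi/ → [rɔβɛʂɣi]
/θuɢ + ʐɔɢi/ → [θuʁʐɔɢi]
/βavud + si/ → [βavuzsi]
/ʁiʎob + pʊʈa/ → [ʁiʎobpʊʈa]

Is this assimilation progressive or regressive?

regressive

The segment that alternates is /ʈ/, which surfaces as [ʂ] when adjacent to /ɣ/.
/ʈ/ is a stop while /ɣ/ is a fricative; the output [ʂ] is a fricative, matching the trigger — so the feature that spreads is manner.
Checking the remaining alternations: /ɢ/ → [ʁ] before /ʐ/ (stop → fricative, matching a fricative); /d/ → [z] before /s/ (stop → fricative, matching a fricative) — only manner changes, and always toward the following segment.
Nothing changes in [ʁiʎobpʊʈa]: there the adjacent consonants already agree in manner (/b/ and /p/ are both stops), so this form is consistent with the same rule.
Since the segment that changes precedes the conditioning segment, the assimilation is regressive.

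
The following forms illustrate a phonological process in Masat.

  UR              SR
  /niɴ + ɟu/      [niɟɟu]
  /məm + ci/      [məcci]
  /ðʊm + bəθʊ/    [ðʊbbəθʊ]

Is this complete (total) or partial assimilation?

The segment that alternates is /ɴ/, which surfaces as [ɟ] when adjacent to /ɟ/.
The output [ɟ] is identical to the trigger /ɟ/ — every feature (place, manner, voicing) has been copied — so this is total assimilation.
The remaining alternations confirm this: /m/ → [c] before /c/; /m/ → [b] before /b/ — in each case the output is a copy of the following consonant.

total assimilation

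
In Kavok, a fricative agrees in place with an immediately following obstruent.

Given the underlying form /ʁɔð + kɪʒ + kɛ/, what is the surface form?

[ʁɔɣkɪɣkɛ]

The rule targets /ð/ (voiced dental fricative), which sits before the trigger /k/ (velar).
Changing only its place to velar gives [ɣ] — the voiced velar fricative.
The same rule applies at the second boundary: /ʒ/ → [ɣ] next to /k/.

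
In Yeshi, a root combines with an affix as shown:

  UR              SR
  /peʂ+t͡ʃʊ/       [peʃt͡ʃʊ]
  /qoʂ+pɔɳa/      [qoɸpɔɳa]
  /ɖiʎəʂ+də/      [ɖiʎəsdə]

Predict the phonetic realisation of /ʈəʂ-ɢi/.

The data show regressive place assimilation: /ʂ/ → [ʃ] before /t͡ʃ/; /ʂ/ → [ɸ] before /p/; /ʂ/ → [s] before /d/. In each pair only place changes, matching the following consonant, while manner and voice stay constant.
The rule targets /ʂ/ (voiceless retroflex fricative), which sits before the trigger /ɢ/ (uvular).
The voiceless uvular fricative is [χ], so /ʂ/ → [χ].

[ʈəχɢi]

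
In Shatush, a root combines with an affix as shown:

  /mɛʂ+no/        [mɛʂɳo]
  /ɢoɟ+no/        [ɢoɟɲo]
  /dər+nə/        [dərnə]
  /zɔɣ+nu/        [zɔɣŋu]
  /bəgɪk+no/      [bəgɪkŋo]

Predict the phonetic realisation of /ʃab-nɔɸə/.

[ʃabmɔɸə]

The data show progressive place assimilation: /n/ → [ɳ] after /ʂ/; /n/ → [ɲ] after /ɟ/; /n/ → [ŋ] after /ɣ/; /n/ → [ŋ] after /k/. In each pair only place changes, matching the preceding consonant, while manner and voice stay constant.
Nothing changes in [dərnə]: there the adjacent consonants already agree in place (/n/ and /r/ are both alveolar), so this form is consistent with the same rule.
The rule targets /n/ (voiced alveolar nasal), which sits after the trigger /b/ (bilabial).
The voiced bilabial nasal is [m], so /n/ → [m].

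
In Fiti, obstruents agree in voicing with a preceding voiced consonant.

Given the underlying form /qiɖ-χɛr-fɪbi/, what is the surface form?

[qiɖʁɛrvɪbi]

The rule targets /χ/ (voiceless uvular fricative), which sits after the trigger /ɖ/ (voiced).
A voiced uvular fricative is [ʁ], so the surface segment is [ʁ].
At the second juncture, /f/ likewise becomes [v] adjacent to /r/.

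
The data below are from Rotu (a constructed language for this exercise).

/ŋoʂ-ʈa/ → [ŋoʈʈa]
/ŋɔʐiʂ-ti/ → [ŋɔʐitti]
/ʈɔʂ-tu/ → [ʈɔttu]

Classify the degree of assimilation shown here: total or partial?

The segment that alternates is /ʂ/, which surfaces as [t] when adjacent to /t/.
The output [t] is identical to the trigger /t/ — every feature (place, manner, voicing) has been copied — so this is total assimilation.
The other form behaves the same way: /ʂ/ → [ʈ] before /ʈ/ — in each case the output is a copy of the following consonant.

total assimilation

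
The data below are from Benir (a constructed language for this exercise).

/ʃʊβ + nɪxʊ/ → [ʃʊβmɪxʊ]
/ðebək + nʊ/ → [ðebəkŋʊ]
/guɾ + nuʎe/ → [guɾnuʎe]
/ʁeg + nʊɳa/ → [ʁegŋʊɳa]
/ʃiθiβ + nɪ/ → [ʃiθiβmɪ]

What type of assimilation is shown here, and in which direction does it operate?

progressive place assimilation

Comparing underlying and surface forms, /n/ → [m] is the alternation; the neighbouring /β/ is constant.
/n/ is alveolar while /β/ is bilabial; the output [m] is bilabial, matching the trigger — so the feature that spreads is place.
Manner and voice are unchanged, so the assimilation is partial, not total.
Checking the remaining alternations: /n/ → [ŋ] after /k/ (alveolar → velar, matching velar); /n/ → [ŋ] after /g/ (alveolar → velar, matching velar) — only place changes, and always toward the preceding segment.
No alternation appears in [guɾnuʎe]: there the adjacent consonants already agree in place (/n/ and /ɾ/ are both alveolar), so this form is consistent with the same rule.
Since the segment that changes follows the conditioning segment, the assimilation is progressive.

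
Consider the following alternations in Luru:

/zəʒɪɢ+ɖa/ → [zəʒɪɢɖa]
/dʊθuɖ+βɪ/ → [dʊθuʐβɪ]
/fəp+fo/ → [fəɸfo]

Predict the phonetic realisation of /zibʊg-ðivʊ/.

The data show regressive manner assimilation: /ɖ/ → [ʐ] before /β/; /p/ → [ɸ] before /f/. In each pair only manner changes, matching the following consonant, while place and voice stay constant.
Nothing changes in [zəʒɪɢɖa]: there the adjacent consonants already agree in manner (/ɢ/ and /ɖ/ are both stops), so this form is consistent with the same rule.
The rule targets /g/ (voiced velar stop), which sits before the trigger /ð/ (fricative).
Changing only its manner to fricative gives [ɣ] — the voiced velar fricative.

[zibʊɣðivʊ]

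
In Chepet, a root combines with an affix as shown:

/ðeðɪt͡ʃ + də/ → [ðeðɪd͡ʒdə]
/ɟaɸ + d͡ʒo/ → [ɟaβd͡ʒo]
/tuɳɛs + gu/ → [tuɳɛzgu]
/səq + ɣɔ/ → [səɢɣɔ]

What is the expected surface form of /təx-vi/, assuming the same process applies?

The data show regressive voicing assimilation: /t͡ʃ/ → [d͡ʒ] before /d/; /ɸ/ → [β] before /d͡ʒ/; /s/ → [z] before /g/; /q/ → [ɢ] before /ɣ/. In each pair only voicing changes, matching the following consonant, while place and manner stay constant.
/x/ is a voiceless velar fricative. The following trigger /v/ is voiced, so /x/ must become voiced as well.
Changing only its voicing to voiced gives [ɣ] — the voiced velar fricative.

[təɣvi]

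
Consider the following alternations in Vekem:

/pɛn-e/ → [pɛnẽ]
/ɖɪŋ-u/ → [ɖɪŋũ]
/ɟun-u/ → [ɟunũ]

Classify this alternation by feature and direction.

The vowel /e/ surfaces as nasalised [ẽ] next to the preceding nasal /n/ — it has acquired the [+nasal] feature of its neighbour.
The other forms show the same pattern: /u/ → [ũ] after /ŋ/; /u/ → [ũ] after /n/ — each time a vowel is nasalised next to a preceding nasal.
Because the conditioning nasal is to the left of the vowel that changes, the process is progressive (perseverative).

progressive nasality assimilation (vowel nasalisation)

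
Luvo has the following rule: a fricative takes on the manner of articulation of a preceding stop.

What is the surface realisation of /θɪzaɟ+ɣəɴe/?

/ɣ/ is a voiced velar fricative. The preceding trigger /ɟ/ is a stop, so /ɣ/ must become a stop as well.
Changing only its manner to stop gives [g] — the voiced velar stop.

[θɪzaɟgəɴe]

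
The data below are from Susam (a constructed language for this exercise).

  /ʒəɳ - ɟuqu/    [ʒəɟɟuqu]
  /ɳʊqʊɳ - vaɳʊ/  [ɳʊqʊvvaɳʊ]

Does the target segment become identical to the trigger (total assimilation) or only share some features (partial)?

Comparing underlying and surface forms, /ɳ/ → [ɟ] is the alternation; the neighbouring /ɟ/ is constant.
The output [ɟ] is identical to the trigger /ɟ/ — every feature (place, manner, voicing) has been copied — so this is total assimilation.
The remaining alternation confirms this: /ɳ/ → [v] before /v/ — in each case the output is a copy of the following consonant.

total assimilation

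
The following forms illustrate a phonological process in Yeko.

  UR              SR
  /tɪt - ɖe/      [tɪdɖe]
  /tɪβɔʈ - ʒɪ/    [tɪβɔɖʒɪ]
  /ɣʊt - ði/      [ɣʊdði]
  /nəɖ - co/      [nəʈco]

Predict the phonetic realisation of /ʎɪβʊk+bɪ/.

The data show regressive voicing assimilation: /t/ → [d] before /ɖ/; /ʈ/ → [ɖ] before /ʒ/; /t/ → [d] before /ð/; /ɖ/ → [ʈ] before /c/. In each pair only voicing changes, matching the following consonant, while place and manner stay constant.
/k/ is a voiceless velar stop. The following trigger /b/ is voiced, so /k/ must become voiced as well.
Changing only its voicing to voiced gives [g] — the voiced velar stop.

[ʎɪβʊgbɪ]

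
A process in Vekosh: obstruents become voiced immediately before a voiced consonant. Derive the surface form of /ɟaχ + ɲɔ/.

/χ/ is a voiceless uvular fricative. The following trigger /ɲ/ is voiced, so /χ/ must become voiced as well.
A voiced uvular fricative is [ʁ], so the surface segment is [ʁ].

[ɟaʁɲɔ]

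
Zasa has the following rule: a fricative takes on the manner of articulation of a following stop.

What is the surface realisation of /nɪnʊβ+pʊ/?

The rule targets /β/ (voiced bilabial fricative), which sits before the trigger /p/ (stop).
A voiced bilabial stop is [b], so the surface segment is [b].

[nɪnʊbpʊ]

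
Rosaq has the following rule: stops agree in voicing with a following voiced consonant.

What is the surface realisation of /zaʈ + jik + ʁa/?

[zaɖjigʁa]

/ʈ/ is a voiceless retroflex stop. The following trigger /j/ is voiced, so /ʈ/ must become voiced as well.
Changing only its voicing to voiced gives [ɖ] — the voiced retroflex stop.
The same rule applies at the second boundary: /k/ → [g] next to /ʁ/.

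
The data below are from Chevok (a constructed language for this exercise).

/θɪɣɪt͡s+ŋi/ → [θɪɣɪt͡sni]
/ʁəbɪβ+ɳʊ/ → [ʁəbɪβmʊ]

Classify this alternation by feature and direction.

The segment that alternates is /ŋ/, which surfaces as [n] when adjacent to /t͡s/.
/ŋ/ is velar while /t͡s/ is alveolar; the output [n] is alveolar, matching the trigger — so the feature that spreads is place.
Manner and voice are unchanged, so the assimilation is partial, not total.
The same holds elsewhere in the data: /ɳ/ → [m] after /β/ (retroflex → bilabial, matching bilabial) — only place changes, and always toward the preceding segment.
Since the segment that changes follows the conditioning segment, the assimilation is progressive.

progressive place assimilation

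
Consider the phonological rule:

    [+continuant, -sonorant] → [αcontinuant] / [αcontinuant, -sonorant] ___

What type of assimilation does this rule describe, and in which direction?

The shared variable α links the value of [continuant] on the target to that of the neighbouring obstruent. [continuant] distinguishes stops from fricatives — a manner-of-articulation feature — so this is manner assimilation.
Since the environment is written before the underscore, the trigger precedes the target; the direction is progressive.

progressive manner assimilation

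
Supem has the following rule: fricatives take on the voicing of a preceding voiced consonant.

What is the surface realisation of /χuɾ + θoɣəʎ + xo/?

The rule targets /θ/ (voiceless dental fricative), which sits after the trigger /ɾ/ (voiced).
Changing only its voicing to voiced gives [ð] — the voiced dental fricative.
The same rule applies at the second boundary: /x/ → [ɣ] next to /ʎ/.

[χuɾðoɣəʎɣo]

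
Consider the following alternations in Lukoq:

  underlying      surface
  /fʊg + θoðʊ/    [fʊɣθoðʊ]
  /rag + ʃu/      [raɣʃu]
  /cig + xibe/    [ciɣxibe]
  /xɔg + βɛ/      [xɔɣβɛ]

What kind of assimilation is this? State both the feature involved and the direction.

regressive manner assimilation

Comparing underlying and surface forms, /g/ → [ɣ] is the alternation; the neighbouring /θ/ is constant.
The change stop → fricative matches the manner of the following /θ/, identifying this as manner assimilation.
Place and voice are unchanged, so the assimilation is partial, not total.
The same holds elsewhere in the data: /g/ → [ɣ] before /ʃ/ (stop → fricative, matching a fricative); /g/ → [ɣ] before /x/ (stop → fricative, matching a fricative); /g/ → [ɣ] before /β/ (stop → fricative, matching a fricative) — only manner changes, and always toward the following segment.
The trigger is the following segment, so the direction is regressive (anticipatory).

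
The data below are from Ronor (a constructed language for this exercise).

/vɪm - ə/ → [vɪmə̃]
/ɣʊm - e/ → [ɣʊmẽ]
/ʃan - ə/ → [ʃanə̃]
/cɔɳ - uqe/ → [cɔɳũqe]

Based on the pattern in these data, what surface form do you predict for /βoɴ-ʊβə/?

[βoɴʊ̃βə]

The data show progressive nasality assimilation (vowel nasalisation): /ə/ → [ə̃] after /m/; /e/ → [ẽ] after /m/; /ə/ → [ə̃] after /n/; /u/ → [ũ] after /ɳ/ — a vowel is nasalised by an immediately preceding nasal consonant.
/ʊ/ sits next to the nasal /ɴ/ and is therefore nasalised to [ʊ̃].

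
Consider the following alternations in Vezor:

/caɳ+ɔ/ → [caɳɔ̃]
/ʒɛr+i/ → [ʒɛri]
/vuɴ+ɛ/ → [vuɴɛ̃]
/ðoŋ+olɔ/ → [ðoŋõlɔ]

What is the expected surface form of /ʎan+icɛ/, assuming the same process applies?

The data show progressive nasality assimilation (vowel nasalisation): /ɔ/ → [ɔ̃] after /ɳ/; /ɛ/ → [ɛ̃] after /ɴ/; /o/ → [õ] after /ŋ/ — a vowel is nasalised by an immediately preceding nasal consonant.
No change occurs in [ʒɛri] because the vowel at the boundary is adjacent to an oral consonant, not a nasal (/i/ next to /r/).
/i/ sits next to the nasal /n/ and is therefore nasalised to [ĩ].

[ʎanĩcɛ]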